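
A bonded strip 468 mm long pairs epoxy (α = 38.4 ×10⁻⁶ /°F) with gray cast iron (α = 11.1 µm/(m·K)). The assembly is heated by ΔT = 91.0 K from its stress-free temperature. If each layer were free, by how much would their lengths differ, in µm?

2470 µm

epoxy: α = 38.4×10⁻⁶/°F × 9/5 = 69.1×10⁻⁶/K.
Δα = |69.1 − 11.1|×10⁻⁶/K = 58.0×10⁻⁶/K.
ΔL_mismatch = Δα·L·ΔT = 58.0×10⁻⁶ × 468.0 mm × 91.0 K = 2470 µm.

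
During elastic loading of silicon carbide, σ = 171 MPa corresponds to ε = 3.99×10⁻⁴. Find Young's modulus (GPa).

E = σ/ε = 171 MPa / 3.99×10⁻⁴ = 428600 MPa = 429 GPa.

429 GPa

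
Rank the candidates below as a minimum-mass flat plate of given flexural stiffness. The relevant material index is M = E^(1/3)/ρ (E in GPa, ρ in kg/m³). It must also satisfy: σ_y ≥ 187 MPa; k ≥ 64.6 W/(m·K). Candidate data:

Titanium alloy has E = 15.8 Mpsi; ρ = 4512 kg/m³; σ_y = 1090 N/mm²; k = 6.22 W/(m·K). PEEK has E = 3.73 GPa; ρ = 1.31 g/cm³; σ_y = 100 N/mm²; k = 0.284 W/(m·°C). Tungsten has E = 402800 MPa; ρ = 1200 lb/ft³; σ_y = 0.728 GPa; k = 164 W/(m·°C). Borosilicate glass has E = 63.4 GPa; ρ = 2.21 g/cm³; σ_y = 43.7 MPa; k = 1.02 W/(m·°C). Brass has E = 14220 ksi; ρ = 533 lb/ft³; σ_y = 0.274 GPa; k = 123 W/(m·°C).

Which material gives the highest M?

Screen on constraints: σ_y ≥ 187 MPa; k ≥ 64.6 W/(m·K). Survivors: tungsten, brass.
Convert each candidate to consistent units, then evaluate M:
  tungsten: E = 402.8 GPa, ρ = 19220 kg/m³
  brass: E = 98.04 GPa, ρ = 8538 kg/m³
  brass: M = 0.540×10⁻³
  tungsten: M = 0.384×10⁻³
Brass ranks first.

brass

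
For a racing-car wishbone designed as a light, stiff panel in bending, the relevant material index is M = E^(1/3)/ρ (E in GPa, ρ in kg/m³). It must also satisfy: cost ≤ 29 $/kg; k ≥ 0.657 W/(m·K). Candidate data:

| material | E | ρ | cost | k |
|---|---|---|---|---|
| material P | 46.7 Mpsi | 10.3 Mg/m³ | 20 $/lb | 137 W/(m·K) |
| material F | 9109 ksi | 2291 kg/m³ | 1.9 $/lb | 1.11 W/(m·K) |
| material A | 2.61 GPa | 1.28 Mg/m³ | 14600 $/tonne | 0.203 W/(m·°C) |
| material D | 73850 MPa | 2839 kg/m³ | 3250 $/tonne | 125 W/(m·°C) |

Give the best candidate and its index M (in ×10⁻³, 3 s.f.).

material F, M = 1.74×10⁻³

Screen on constraints: cost ≤ 29 $/kg; k ≥ 0.657 W/(m·K). Survivors: material F, material D.
Normalizing units and computing the index:
  material F: E = 62.80 GPa, ρ = 2291 kg/m³
  material D: E = 73.85 GPa, ρ = 2839 kg/m³
  material F: M = 1.74×10⁻³
  material D: M = 1.48×10⁻³
The maximum is for material F.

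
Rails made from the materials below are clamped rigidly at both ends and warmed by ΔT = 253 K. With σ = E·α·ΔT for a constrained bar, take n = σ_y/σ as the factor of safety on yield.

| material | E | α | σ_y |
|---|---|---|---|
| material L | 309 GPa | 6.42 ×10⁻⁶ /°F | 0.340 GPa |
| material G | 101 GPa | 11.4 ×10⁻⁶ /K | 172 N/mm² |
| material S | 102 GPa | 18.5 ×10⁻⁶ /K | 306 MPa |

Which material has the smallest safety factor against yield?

In consistent units (E in GPa, α in ×10⁻⁶/K, σ_y in MPa):
  material L: E = 309.0, α = 11.6, σ_y = 340.0 → σ = 903 MPa, n = 0.376
  material G: E = 101.0, α = 11.4, σ_y = 172.0 → σ = 291 MPa, n = 0.590
  material S: E = 102.0, α = 18.5, σ_y = 306.0 → σ = 477 MPa, n = 0.641
The minimum is material L at n = 0.376.

material L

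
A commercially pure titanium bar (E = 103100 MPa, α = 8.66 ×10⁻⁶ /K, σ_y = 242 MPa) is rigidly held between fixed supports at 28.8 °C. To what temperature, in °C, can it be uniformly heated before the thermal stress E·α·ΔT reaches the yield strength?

300 °C

E = 103100 MPa = 103.1 GPa.
E·α·ΔT = 242.0 MPa ⇒ ΔT = 242.0 / (103.1×10³ × 8.66×10⁻⁶) = 271.0 K.
T = 28.8 + 271.0 = 299.8 °C.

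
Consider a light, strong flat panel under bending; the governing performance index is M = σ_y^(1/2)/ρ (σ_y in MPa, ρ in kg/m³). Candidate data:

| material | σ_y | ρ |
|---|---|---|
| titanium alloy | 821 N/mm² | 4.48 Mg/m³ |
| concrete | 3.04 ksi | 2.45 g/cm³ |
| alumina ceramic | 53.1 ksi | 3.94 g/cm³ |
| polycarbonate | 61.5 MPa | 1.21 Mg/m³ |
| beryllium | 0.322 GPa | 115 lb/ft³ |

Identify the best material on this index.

beryllium

Normalizing units and computing the index:
  titanium alloy: σ_y = 821.0 MPa, ρ = 4480 kg/m³
  concrete: σ_y = 20.96 MPa, ρ = 2450 kg/m³
  alumina ceramic: σ_y = 366.1 MPa, ρ = 3940 kg/m³
  polycarbonate: σ_y = 61.50 MPa, ρ = 1210 kg/m³
  beryllium: σ_y = 322.0 MPa, ρ = 1842 kg/m³
  beryllium: M = 9.74×10⁻³
  polycarbonate: M = 6.48×10⁻³
  titanium alloy: M = 6.40×10⁻³
  alumina ceramic: M = 4.86×10⁻³
  concrete: M = 1.87×10⁻³
Highest index: beryllium.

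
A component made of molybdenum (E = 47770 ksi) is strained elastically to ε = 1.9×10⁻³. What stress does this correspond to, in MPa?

626 MPa

E = 47770 ksi = 329.4 GPa.
σ = E·ε = 329400 MPa × 1.9×10⁻³ = 626 MPa.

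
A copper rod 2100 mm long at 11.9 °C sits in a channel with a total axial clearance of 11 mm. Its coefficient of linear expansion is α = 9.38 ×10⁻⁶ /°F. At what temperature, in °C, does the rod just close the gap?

α = 9.38×10⁻⁶/°F × 9/5 = 16.9×10⁻⁶/K.
α·L₀·ΔT = 11.0 mm ⇒ ΔT = 11.0 / (16.9×10⁻⁶ × 2100.0) = 310.2 K.
T = 11.9 + 310.2 = 322.1 °C.

322 °C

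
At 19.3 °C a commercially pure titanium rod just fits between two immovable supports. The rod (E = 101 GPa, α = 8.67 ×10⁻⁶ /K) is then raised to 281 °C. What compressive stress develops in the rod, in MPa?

229 MPa

ΔT = 261.7 K. Constrained thermal stress σ = E·α·ΔT = 101.0×10³ MPa × 8.67×10⁻⁶ × 261.7 = 229 MPa (compressive).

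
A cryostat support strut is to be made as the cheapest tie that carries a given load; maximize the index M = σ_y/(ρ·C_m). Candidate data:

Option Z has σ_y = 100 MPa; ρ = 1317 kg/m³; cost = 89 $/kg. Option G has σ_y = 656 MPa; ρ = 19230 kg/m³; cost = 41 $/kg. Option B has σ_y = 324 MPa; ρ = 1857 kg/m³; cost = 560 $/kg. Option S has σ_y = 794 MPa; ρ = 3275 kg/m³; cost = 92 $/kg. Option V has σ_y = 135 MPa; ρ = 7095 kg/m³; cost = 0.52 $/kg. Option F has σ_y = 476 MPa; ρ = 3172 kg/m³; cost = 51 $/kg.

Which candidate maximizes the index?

option V

Computing M directly (units already consistent):
  option V: M = 36.6 kN·m per $
  option F: M = 2.94 kN·m per $
  option S: M = 2.64 kN·m per $
  option Z: M = 0.853 kN·m per $
  option G: M = 0.832 kN·m per $
  option B: M = 0.312 kN·m per $
Highest index: option V.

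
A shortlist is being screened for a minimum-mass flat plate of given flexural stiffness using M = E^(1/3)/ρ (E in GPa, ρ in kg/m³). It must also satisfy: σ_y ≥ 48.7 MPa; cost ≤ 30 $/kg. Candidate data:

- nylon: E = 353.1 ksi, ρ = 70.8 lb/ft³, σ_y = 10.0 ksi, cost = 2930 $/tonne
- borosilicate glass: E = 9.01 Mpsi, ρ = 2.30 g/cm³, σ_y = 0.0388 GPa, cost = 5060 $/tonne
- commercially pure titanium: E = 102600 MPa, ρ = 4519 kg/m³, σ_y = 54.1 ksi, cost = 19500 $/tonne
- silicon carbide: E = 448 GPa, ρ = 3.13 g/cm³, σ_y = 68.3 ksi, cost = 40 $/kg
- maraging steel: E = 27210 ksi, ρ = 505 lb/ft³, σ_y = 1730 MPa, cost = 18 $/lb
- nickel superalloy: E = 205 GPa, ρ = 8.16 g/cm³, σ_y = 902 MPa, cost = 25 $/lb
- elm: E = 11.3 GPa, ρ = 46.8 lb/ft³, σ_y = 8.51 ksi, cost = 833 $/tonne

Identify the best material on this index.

Screen on constraints: σ_y ≥ 48.7 MPa; cost ≤ 30 $/kg. Survivors: nylon, commercially pure titanium, elm.
Putting every candidate on a common basis:
  nylon: E = 2.435 GPa, ρ = 1134 kg/m³
  commercially pure titanium: E = 102.6 GPa, ρ = 4519 kg/m³
  elm: E = 11.30 GPa, ρ = 749.7 kg/m³
  elm: M = 2.99×10⁻³
  nylon: M = 1.19×10⁻³
  commercially pure titanium: M = 1.04×10⁻³
Highest index: elm.

elm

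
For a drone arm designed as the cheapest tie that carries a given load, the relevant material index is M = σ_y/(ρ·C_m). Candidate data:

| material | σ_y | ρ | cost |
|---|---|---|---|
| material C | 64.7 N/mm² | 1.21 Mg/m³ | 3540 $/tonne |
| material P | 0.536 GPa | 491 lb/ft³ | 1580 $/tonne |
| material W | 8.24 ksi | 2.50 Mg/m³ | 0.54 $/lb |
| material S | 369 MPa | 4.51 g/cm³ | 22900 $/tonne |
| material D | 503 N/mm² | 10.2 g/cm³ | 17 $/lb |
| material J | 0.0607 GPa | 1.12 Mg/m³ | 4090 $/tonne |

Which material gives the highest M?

material P

In SI units:
  material C: σ_y = 64.70 MPa, ρ = 1210 kg/m³, cost = 3.540 $/kg
  material P: σ_y = 536.0 MPa, ρ = 7865 kg/m³, cost = 1.580 $/kg
  material W: σ_y = 56.81 MPa, ρ = 2500 kg/m³, cost = 1.190 $/kg
  material S: σ_y = 369.0 MPa, ρ = 4510 kg/m³, cost = 22.90 $/kg
  material D: σ_y = 503.0 MPa, ρ = 10200 kg/m³, cost = 37.48 $/kg
  material J: σ_y = 60.70 MPa, ρ = 1120 kg/m³, cost = 4.090 $/kg
  material P: M = 43.1 kN·m per $
  material W: M = 19.1 kN·m per $
  material C: M = 15.1 kN·m per $
  material J: M = 13.3 kN·m per $
  material S: M = 3.57 kN·m per $
  material D: M = 1.32 kN·m per $
Highest index: material P.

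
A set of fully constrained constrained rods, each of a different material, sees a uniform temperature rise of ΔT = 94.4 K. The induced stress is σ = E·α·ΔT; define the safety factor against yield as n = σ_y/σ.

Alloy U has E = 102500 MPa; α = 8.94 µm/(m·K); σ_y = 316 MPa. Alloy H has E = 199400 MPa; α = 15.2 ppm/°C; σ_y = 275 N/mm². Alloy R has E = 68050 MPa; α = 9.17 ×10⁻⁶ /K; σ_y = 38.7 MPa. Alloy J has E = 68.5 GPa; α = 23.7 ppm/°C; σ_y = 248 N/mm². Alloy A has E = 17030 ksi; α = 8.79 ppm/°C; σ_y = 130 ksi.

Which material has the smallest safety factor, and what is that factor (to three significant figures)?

Converting E to GPa, α to ×10⁻⁶/K, σ_y to MPa, then σ and n for each:
  alloy U: E = 102.5, α = 8.94, σ_y = 316.0 → σ = 86.5 MPa, n = 3.65
  alloy H: E = 199.4, α = 15.2, σ_y = 275.0 → σ = 286 MPa, n = 0.961
  alloy R: E = 68.05, α = 9.17, σ_y = 38.70 → σ = 58.9 MPa, n = 0.657
  alloy J: E = 68.50, α = 23.7, σ_y = 248.0 → σ = 153 MPa, n = 1.62
  alloy A: E = 117.4, α = 8.79, σ_y = 896.3 → σ = 97.4 MPa, n = 9.20
Smallest n: alloy R with n = 0.657.

alloy R, n = 0.657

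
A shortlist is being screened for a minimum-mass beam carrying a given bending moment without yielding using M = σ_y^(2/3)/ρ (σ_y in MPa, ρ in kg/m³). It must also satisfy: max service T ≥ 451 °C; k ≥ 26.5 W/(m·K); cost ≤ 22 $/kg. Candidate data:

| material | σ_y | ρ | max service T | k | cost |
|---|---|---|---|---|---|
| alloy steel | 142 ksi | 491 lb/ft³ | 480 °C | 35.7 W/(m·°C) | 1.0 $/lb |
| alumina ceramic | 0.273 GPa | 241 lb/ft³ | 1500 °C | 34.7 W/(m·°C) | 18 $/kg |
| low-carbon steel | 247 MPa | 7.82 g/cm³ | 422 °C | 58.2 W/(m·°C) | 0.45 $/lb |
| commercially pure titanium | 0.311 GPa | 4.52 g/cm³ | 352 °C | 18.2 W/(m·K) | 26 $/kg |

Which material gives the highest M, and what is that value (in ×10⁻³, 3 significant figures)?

alloy steel, M = 12.5×10⁻³

Screen on constraints: max service T ≥ 451 °C; k ≥ 26.5 W/(m·K); cost ≤ 22 $/kg. Survivors: alloy steel, alumina ceramic.
In SI units:
  alloy steel: σ_y = 979.1 MPa, ρ = 7865 kg/m³
  alumina ceramic: σ_y = 273.0 MPa, ρ = 3860 kg/m³
  alloy steel: M = 12.5×10⁻³
  alumina ceramic: M = 10.9×10⁻³
Alloy steel has the largest M.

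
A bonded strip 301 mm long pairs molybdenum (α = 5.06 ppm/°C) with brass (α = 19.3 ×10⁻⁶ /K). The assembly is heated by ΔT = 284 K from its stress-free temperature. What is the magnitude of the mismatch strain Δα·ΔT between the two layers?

4.04×10⁻³

Δα = |5.06 − 19.3|×10⁻⁶/K = 14.2×10⁻⁶/K.
Mismatch strain = Δα·ΔT = 14.2×10⁻⁶ × 284.0 = 4.04×10⁻³.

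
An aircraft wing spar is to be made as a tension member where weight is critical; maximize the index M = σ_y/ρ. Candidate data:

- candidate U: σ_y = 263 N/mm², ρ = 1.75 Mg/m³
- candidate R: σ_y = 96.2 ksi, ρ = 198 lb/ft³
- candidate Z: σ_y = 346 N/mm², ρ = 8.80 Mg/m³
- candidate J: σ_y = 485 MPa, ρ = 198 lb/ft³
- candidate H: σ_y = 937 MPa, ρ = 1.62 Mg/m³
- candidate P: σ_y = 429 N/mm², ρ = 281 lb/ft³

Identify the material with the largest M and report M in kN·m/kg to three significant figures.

Normalizing units and computing the index:
  candidate U: σ_y = 263.0 MPa, ρ = 1750 kg/m³
  candidate R: σ_y = 663.3 MPa, ρ = 3172 kg/m³
  candidate Z: σ_y = 346.0 MPa, ρ = 8800 kg/m³
  candidate J: σ_y = 485.0 MPa, ρ = 3172 kg/m³
  candidate H: σ_y = 937.0 MPa, ρ = 1620 kg/m³
  candidate P: σ_y = 429.0 MPa, ρ = 4501 kg/m³
  candidate H: M = 578 kN·m/kg
  candidate R: M = 209 kN·m/kg
  candidate J: M = 153 kN·m/kg
  candidate U: M = 150 kN·m/kg
  candidate P: M = 95.3 kN·m/kg
  candidate Z: M = 39.3 kN·m/kg
Candidate H ranks first.

candidate H, M = 578 kN·m/kg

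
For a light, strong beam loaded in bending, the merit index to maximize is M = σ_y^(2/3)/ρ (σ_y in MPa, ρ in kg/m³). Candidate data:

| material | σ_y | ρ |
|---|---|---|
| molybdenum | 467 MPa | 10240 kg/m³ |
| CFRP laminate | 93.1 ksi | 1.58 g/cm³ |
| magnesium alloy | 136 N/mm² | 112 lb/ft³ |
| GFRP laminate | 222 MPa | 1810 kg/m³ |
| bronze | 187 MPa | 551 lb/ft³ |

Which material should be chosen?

CFRP laminate

Putting every candidate on a common basis:
  molybdenum: σ_y = 467.0 MPa, ρ = 10240 kg/m³
  CFRP laminate: σ_y = 641.9 MPa, ρ = 1580 kg/m³
  magnesium alloy: σ_y = 136.0 MPa, ρ = 1794 kg/m³
  GFRP laminate: σ_y = 222.0 MPa, ρ = 1810 kg/m³
  bronze: σ_y = 187.0 MPa, ρ = 8826 kg/m³
  CFRP laminate: M = 47.1×10⁻³
  GFRP laminate: M = 20.3×10⁻³
  magnesium alloy: M = 14.7×10⁻³
  molybdenum: M = 5.88×10⁻³
  bronze: M = 3.71×10⁻³
Highest index: CFRP laminate.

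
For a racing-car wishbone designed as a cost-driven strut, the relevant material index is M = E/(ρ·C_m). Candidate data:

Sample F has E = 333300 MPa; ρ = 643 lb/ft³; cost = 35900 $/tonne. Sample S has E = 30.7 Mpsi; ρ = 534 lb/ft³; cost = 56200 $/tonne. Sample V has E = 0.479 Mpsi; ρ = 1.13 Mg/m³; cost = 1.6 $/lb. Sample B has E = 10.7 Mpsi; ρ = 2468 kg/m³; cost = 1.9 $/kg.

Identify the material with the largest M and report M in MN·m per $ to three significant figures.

sample B, M = 15.7 MN·m per $

Convert each candidate to consistent units, then evaluate M:
  sample F: E = 333.3 GPa, ρ = 10300 kg/m³, cost = 35.90 $/kg
  sample S: E = 211.7 GPa, ρ = 8554 kg/m³, cost = 56.20 $/kg
  sample V: E = 3.303 GPa, ρ = 1130 kg/m³, cost = 3.527 $/kg
  sample B: E = 73.77 GPa, ρ = 2468 kg/m³, cost = 1.900 $/kg
  sample B: M = 15.7 MN·m per $
  sample F: M = 0.901 MN·m per $
  sample V: M = 0.829 MN·m per $
  sample S: M = 0.440 MN·m per $
Highest index: sample B.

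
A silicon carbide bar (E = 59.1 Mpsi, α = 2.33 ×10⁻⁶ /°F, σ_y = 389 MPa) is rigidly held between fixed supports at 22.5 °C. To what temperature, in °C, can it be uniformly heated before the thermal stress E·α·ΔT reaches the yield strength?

E = 59.1 Mpsi = 407.5 GPa.
α = 2.33×10⁻⁶/°F × 9/5 = 4.19×10⁻⁶/K.
E·α·ΔT = 389.0 MPa ⇒ ΔT = 389.0 / (407.5×10³ × 4.19×10⁻⁶) = 227.6 K.
T = 22.5 + 227.6 = 250.1 °C.

250 °C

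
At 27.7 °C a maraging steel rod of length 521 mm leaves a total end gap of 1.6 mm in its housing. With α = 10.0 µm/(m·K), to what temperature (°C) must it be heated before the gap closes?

335 °C

α·L₀·ΔT = 1.6 mm ⇒ ΔT = 1.6 / (10.0×10⁻⁶ × 521.0) = 307.1 K.
T = 27.7 + 307.1 = 334.8 °C.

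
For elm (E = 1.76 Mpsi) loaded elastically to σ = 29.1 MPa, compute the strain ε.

2.40×10⁻³

E = 1.76 Mpsi = 12.13 GPa = 12130 MPa.
ε = σ/E = 29.1 / 12130 = 2.40×10⁻³.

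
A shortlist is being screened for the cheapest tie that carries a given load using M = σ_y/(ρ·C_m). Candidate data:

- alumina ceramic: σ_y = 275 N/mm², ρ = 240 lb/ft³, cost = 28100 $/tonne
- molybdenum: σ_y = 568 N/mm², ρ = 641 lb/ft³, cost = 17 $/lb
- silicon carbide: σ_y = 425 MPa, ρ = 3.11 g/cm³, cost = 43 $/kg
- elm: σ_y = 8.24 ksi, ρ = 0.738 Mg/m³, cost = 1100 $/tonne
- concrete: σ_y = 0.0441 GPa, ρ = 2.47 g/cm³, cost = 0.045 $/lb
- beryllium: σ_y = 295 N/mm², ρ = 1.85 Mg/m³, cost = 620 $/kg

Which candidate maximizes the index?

concrete

Putting every candidate on a common basis:
  alumina ceramic: σ_y = 275.0 MPa, ρ = 3844 kg/m³, cost = 28.10 $/kg
  molybdenum: σ_y = 568.0 MPa, ρ = 10270 kg/m³, cost = 37.48 $/kg
  silicon carbide: σ_y = 425.0 MPa, ρ = 3110 kg/m³, cost = 43.00 $/kg
  elm: σ_y = 56.81 MPa, ρ = 738.0 kg/m³, cost = 1.100 $/kg
  concrete: σ_y = 44.10 MPa, ρ = 2470 kg/m³, cost = 0.09921 $/kg
  beryllium: σ_y = 295.0 MPa, ρ = 1850 kg/m³, cost = 620.0 $/kg
  concrete: M = 180 kN·m per $
  elm: M = 70.0 kN·m per $
  silicon carbide: M = 3.18 kN·m per $
  alumina ceramic: M = 2.55 kN·m per $
  molybdenum: M = 1.48 kN·m per $
  beryllium: M = 0.257 kN·m per $
The maximum is for concrete.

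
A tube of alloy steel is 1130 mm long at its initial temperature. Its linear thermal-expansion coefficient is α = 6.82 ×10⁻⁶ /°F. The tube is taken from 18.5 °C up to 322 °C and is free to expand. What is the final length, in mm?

Convert α: 6.82×10⁻⁶/°F × (9/5) = 12.3×10⁻⁶/K.
ΔT = 322 − 18.5 = 303.5 K.
ΔL = α·L₀·ΔT = 12.3×10⁻⁶ × 1130 mm × 303.5 K = 4.21 mm.
L = L₀ + ΔL = 1130 + 4.21 = 1134.2 mm.

1134.2 mm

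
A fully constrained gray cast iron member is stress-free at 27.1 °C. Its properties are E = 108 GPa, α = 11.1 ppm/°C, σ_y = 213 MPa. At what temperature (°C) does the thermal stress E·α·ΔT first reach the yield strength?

205 °C

E·α·ΔT = 213.0 MPa ⇒ ΔT = 213.0 / (108.0×10³ × 11.1×10⁻⁶) = 177.7 K.
T = 27.1 + 177.7 = 204.8 °C.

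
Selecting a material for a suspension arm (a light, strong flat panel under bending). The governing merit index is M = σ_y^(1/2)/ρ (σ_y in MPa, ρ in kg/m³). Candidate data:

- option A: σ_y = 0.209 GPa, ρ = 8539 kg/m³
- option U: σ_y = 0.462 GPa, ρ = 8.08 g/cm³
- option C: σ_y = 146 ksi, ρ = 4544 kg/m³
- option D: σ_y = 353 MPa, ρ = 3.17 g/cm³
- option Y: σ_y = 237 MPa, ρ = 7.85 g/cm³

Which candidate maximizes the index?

Normalizing units and computing the index:
  option A: σ_y = 209.0 MPa, ρ = 8539 kg/m³
  option U: σ_y = 462.0 MPa, ρ = 8080 kg/m³
  option C: σ_y = 1007 MPa, ρ = 4544 kg/m³
  option D: σ_y = 353.0 MPa, ρ = 3170 kg/m³
  option Y: σ_y = 237.0 MPa, ρ = 7850 kg/m³
  option C: M = 6.98×10⁻³
  option D: M = 5.93×10⁻³
  option U: M = 2.66×10⁻³
  option Y: M = 1.96×10⁻³
  option A: M = 1.69×10⁻³
The maximum is for option C.

option C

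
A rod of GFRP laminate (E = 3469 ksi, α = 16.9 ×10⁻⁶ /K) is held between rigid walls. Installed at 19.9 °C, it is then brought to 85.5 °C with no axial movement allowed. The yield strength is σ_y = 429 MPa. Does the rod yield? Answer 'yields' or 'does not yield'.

does not yield

E = 3469 ksi = 23.92 GPa.
ΔT = 65.60 K. Constrained thermal stress σ = E·α·ΔT = 23.92×10³ MPa × 16.9×10⁻⁶ × 65.60 = 26.5 MPa (compressive).
Compare to σ_y = 429 MPa: σ < σ_y, so it does not yield.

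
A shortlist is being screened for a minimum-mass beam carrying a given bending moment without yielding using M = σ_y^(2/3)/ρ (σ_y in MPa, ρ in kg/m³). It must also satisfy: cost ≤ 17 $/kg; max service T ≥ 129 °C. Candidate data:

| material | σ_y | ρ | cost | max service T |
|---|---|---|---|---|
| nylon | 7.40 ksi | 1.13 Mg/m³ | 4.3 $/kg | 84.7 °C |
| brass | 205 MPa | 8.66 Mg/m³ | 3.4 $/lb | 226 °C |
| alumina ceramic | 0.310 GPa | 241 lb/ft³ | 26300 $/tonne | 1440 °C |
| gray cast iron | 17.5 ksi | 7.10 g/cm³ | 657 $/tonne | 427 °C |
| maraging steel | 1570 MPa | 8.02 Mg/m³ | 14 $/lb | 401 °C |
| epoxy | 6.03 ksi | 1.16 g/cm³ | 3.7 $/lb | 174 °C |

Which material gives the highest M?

epoxy

Screen on constraints: cost ≤ 17 $/kg; max service T ≥ 129 °C. Survivors: brass, gray cast iron, epoxy.
Convert each candidate to consistent units, then evaluate M:
  brass: σ_y = 205.0 MPa, ρ = 8660 kg/m³
  gray cast iron: σ_y = 120.7 MPa, ρ = 7100 kg/m³
  epoxy: σ_y = 41.58 MPa, ρ = 1160 kg/m³
  epoxy: M = 10.3×10⁻³
  brass: M = 4.01×10⁻³
  gray cast iron: M = 3.44×10⁻³
The maximum is for epoxy.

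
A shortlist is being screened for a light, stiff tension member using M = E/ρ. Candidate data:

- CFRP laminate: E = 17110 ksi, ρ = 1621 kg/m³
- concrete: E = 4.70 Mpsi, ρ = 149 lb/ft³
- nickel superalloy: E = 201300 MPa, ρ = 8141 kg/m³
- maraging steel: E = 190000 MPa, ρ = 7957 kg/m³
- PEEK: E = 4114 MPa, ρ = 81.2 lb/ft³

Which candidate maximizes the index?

CFRP laminate

In SI units:
  CFRP laminate: E = 118.0 GPa, ρ = 1621 kg/m³
  concrete: E = 32.41 GPa, ρ = 2387 kg/m³
  nickel superalloy: E = 201.3 GPa, ρ = 8141 kg/m³
  maraging steel: E = 190.0 GPa, ρ = 7957 kg/m³
  PEEK: E = 4.114 GPa, ρ = 1301 kg/m³
  CFRP laminate: M = 72.8 MN·m/kg
  nickel superalloy: M = 24.7 MN·m/kg
  maraging steel: M = 23.9 MN·m/kg
  concrete: M = 13.6 MN·m/kg
  PEEK: M = 3.16 MN·m/kg
The maximum is for CFRP laminate.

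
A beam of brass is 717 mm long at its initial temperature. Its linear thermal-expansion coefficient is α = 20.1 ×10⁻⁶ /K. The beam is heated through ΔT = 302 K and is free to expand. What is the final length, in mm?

721.35 mm

ΔL = α·L₀·ΔT = 20.1×10⁻⁶ × 717 mm × 302.0 K = 4.35 mm.
L = L₀ + ΔL = 717 + 4.35 = 721.35 mm.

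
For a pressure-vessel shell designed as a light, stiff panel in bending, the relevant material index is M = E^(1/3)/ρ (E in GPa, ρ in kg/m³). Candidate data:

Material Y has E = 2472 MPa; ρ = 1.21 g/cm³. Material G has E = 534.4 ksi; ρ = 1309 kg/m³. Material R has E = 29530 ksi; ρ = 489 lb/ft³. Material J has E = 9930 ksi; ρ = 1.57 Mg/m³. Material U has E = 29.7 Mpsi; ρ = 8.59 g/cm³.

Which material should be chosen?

After converting to SI:
  material Y: E = 2.472 GPa, ρ = 1210 kg/m³
  material G: E = 3.685 GPa, ρ = 1309 kg/m³
  material R: E = 203.6 GPa, ρ = 7833 kg/m³
  material J: E = 68.46 GPa, ρ = 1570 kg/m³
  material U: E = 204.8 GPa, ρ = 8590 kg/m³
  material J: M = 2.61×10⁻³
  material G: M = 1.18×10⁻³
  material Y: M = 1.12×10⁻³
  material R: M = 0.751×10⁻³
  material U: M = 0.686×10⁻³
The maximum is for material J.

material J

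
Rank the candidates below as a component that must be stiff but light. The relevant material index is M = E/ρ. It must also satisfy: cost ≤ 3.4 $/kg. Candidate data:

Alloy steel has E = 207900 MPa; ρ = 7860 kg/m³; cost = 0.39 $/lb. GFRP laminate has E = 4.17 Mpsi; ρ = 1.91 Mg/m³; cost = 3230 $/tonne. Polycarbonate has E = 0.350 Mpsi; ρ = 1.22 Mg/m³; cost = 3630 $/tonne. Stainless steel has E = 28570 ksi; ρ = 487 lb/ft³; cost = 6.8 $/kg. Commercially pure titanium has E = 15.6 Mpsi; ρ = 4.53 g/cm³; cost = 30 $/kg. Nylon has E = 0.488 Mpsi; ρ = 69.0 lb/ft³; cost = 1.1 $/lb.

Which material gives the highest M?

alloy steel

Screen on constraints: cost ≤ 3.4 $/kg. Survivors: alloy steel, GFRP laminate, nylon.
In SI units:
  alloy steel: E = 207.9 GPa, ρ = 7860 kg/m³
  GFRP laminate: E = 28.75 GPa, ρ = 1910 kg/m³
  nylon: E = 3.365 GPa, ρ = 1105 kg/m³
  alloy steel: M = 26.5 MN·m/kg
  GFRP laminate: M = 15.1 MN·m/kg
  nylon: M = 3.04 MN·m/kg
Alloy steel ranks first.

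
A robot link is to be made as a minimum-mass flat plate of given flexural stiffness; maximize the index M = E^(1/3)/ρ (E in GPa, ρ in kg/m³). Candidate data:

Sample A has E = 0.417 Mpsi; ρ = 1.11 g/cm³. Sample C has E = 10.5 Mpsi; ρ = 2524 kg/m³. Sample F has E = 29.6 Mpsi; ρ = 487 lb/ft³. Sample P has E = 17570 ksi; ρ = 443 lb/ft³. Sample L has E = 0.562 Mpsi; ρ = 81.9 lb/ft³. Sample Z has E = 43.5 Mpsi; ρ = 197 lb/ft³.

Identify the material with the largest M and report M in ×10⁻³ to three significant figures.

Normalizing units and computing the index:
  sample A: E = 2.875 GPa, ρ = 1110 kg/m³
  sample C: E = 72.39 GPa, ρ = 2524 kg/m³
  sample F: E = 204.1 GPa, ρ = 7801 kg/m³
  sample P: E = 121.1 GPa, ρ = 7096 kg/m³
  sample L: E = 3.875 GPa, ρ = 1312 kg/m³
  sample Z: E = 299.9 GPa, ρ = 3156 kg/m³
  sample Z: M = 2.12×10⁻³
  sample C: M = 1.65×10⁻³
  sample A: M = 1.28×10⁻³
  sample L: M = 1.20×10⁻³
  sample F: M = 0.755×10⁻³
  sample P: M = 0.697×10⁻³
Sample Z ranks first.

sample Z, M = 2.12×10⁻³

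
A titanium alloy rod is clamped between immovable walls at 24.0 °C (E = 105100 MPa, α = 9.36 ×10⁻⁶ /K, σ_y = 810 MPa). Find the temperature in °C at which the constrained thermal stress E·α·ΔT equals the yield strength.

847 °C

E = 105100 MPa = 105.1 GPa.
E·α·ΔT = 810.0 MPa ⇒ ΔT = 810.0 / (105.1×10³ × 9.36×10⁻⁶) = 823.4 K.
T = 24.0 + 823.4 = 847.4 °C.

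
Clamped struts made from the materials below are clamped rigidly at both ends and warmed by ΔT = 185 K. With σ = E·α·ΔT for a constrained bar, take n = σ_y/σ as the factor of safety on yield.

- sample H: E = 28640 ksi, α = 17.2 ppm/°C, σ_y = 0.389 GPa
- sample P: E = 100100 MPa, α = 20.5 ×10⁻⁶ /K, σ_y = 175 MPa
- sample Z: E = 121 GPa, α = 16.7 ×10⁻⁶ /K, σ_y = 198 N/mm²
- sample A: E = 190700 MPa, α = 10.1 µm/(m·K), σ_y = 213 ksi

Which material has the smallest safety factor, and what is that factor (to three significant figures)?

sample P, n = 0.461

With everything in SI (GPa, ×10⁻⁶/K, MPa):
  sample H: E = 197.5, α = 17.2, σ_y = 389.0 → σ = 628 MPa, n = 0.619
  sample P: E = 100.1, α = 20.5, σ_y = 175.0 → σ = 380 MPa, n = 0.461
  sample Z: E = 121.0, α = 16.7, σ_y = 198.0 → σ = 374 MPa, n = 0.530
  sample A: E = 190.7, α = 10.1, σ_y = 1469 → σ = 356 MPa, n = 4.12
Sample P has the lowest safety factor, n = 0.461.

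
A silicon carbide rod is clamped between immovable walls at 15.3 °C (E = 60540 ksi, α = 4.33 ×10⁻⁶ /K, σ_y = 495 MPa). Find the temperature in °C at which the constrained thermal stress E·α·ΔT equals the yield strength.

E = 60540 ksi = 417.4 GPa.
E·α·ΔT = 495.0 MPa ⇒ ΔT = 495.0 / (417.4×10³ × 4.33×10⁻⁶) = 273.9 K.
T = 15.3 + 273.9 = 289.2 °C.

289 °C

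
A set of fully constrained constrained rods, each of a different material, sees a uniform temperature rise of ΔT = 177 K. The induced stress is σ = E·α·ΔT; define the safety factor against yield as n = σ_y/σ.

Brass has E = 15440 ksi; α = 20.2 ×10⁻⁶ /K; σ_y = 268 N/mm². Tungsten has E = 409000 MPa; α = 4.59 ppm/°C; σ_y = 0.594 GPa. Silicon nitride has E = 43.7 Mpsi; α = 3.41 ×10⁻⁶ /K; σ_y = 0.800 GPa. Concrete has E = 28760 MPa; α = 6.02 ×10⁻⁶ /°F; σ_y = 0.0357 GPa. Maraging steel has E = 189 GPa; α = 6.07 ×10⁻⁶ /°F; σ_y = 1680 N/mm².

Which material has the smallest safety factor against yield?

Per material, after unit conversion:
  brass: E = 106.5, α = 20.2, σ_y = 268.0 → σ = 381 MPa, n = 0.704
  tungsten: E = 409.0, α = 4.59, σ_y = 594.0 → σ = 332 MPa, n = 1.79
  silicon nitride: E = 301.3, α = 3.41, σ_y = 800.0 → σ = 182 MPa, n = 4.40
  concrete: E = 28.76, α = 10.8, σ_y = 35.70 → σ = 55.2 MPa, n = 0.647
  maraging steel: E = 189.0, α = 10.9, σ_y = 1680 → σ = 366 MPa, n = 4.60
The minimum is concrete at n = 0.647.

concrete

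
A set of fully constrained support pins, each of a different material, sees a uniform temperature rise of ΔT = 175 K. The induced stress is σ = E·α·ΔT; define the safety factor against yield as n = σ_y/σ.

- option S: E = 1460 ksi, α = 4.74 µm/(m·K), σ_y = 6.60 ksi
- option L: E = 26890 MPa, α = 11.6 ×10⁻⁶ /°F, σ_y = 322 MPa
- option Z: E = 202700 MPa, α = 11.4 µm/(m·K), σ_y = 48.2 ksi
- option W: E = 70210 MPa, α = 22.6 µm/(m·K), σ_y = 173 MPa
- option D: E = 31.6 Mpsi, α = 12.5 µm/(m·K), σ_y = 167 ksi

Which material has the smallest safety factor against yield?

Per material, after unit conversion:
  option S: E = 10.07, α = 4.74, σ_y = 45.51 → σ = 8.35 MPa, n = 5.45
  option L: E = 26.89, α = 20.9, σ_y = 322.0 → σ = 98.3 MPa, n = 3.28
  option Z: E = 202.7, α = 11.4, σ_y = 332.3 → σ = 404 MPa, n = 0.822
  option W: E = 70.21, α = 22.6, σ_y = 173.0 → σ = 278 MPa, n = 0.623
  option D: E = 217.9, α = 12.5, σ_y = 1151 → σ = 477 MPa, n = 2.42
Option W has the lowest safety factor, n = 0.623.

option W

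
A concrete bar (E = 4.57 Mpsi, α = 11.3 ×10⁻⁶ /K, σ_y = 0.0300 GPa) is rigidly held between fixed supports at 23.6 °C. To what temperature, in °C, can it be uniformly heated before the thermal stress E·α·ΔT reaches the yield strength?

108 °C

E = 4.57 Mpsi = 31.51 GPa.
σ_y = 0.0300 GPa = 30.00 MPa.
E·α·ΔT = 30.00 MPa ⇒ ΔT = 30.00 / (31.51×10³ × 11.3×10⁻⁶) = 84.26 K.
T = 23.6 + 84.26 = 107.9 °C.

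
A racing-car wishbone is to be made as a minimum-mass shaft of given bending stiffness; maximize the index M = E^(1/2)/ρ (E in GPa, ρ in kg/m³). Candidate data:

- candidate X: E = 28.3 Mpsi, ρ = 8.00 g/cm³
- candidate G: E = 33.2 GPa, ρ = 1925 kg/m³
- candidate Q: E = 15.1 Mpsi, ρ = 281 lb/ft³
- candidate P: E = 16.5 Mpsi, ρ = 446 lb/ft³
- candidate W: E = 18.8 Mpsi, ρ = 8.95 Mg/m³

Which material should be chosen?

candidate G

After converting to SI:
  candidate X: E = 195.1 GPa, ρ = 8000 kg/m³
  candidate G: E = 33.20 GPa, ρ = 1925 kg/m³
  candidate Q: E = 104.1 GPa, ρ = 4501 kg/m³
  candidate P: E = 113.8 GPa, ρ = 7144 kg/m³
  candidate W: E = 129.6 GPa, ρ = 8950 kg/m³
  candidate G: M = 2.99×10⁻³
  candidate Q: M = 2.27×10⁻³
  candidate X: M = 1.75×10⁻³
  candidate P: M = 1.49×10⁻³
  candidate W: M = 1.27×10⁻³
The maximum is for candidate G.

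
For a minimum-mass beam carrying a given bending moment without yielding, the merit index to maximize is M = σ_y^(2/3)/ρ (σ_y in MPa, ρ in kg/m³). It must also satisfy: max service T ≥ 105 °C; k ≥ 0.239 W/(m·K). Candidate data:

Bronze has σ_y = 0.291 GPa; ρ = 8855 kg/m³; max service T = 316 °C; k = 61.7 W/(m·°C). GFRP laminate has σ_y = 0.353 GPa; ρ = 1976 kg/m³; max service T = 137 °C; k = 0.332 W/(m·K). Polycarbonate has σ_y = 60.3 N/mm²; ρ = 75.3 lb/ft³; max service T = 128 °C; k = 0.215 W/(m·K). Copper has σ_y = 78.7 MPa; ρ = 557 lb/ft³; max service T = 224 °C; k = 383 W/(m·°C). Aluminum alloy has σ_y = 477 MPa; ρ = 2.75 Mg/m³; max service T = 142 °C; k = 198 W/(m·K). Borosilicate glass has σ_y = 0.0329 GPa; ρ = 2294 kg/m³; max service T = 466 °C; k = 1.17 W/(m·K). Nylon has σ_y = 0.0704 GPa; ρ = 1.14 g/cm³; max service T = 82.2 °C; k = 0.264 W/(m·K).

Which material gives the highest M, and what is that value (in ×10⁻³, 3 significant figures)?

Screen on constraints: max service T ≥ 105 °C; k ≥ 0.239 W/(m·K). Survivors: bronze, GFRP laminate, copper, aluminum alloy, borosilicate glass.
Putting every candidate on a common basis:
  bronze: σ_y = 291.0 MPa, ρ = 8855 kg/m³
  GFRP laminate: σ_y = 353.0 MPa, ρ = 1976 kg/m³
  copper: σ_y = 78.70 MPa, ρ = 8922 kg/m³
  aluminum alloy: σ_y = 477.0 MPa, ρ = 2750 kg/m³
  borosilicate glass: σ_y = 32.90 MPa, ρ = 2294 kg/m³
  GFRP laminate: M = 25.3×10⁻³
  aluminum alloy: M = 22.2×10⁻³
  bronze: M = 4.96×10⁻³
  borosilicate glass: M = 4.48×10⁻³
  copper: M = 2.06×10⁻³
The maximum is for GFRP laminate.

GFRP laminate, M = 25.3×10⁻³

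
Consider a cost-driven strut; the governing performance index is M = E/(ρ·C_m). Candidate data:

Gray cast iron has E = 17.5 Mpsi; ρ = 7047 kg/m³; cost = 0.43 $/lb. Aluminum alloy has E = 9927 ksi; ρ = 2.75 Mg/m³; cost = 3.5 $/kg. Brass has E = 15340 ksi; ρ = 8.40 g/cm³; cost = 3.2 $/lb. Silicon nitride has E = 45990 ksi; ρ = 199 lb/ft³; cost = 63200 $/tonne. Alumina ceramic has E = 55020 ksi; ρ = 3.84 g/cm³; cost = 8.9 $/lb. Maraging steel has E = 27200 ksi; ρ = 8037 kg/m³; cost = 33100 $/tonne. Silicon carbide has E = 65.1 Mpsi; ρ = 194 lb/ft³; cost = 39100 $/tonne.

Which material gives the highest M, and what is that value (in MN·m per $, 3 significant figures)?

Convert each candidate to consistent units, then evaluate M:
  gray cast iron: E = 120.7 GPa, ρ = 7047 kg/m³, cost = 0.9480 $/kg
  aluminum alloy: E = 68.44 GPa, ρ = 2750 kg/m³, cost = 3.500 $/kg
  brass: E = 105.8 GPa, ρ = 8400 kg/m³, cost = 7.055 $/kg
  silicon nitride: E = 317.1 GPa, ρ = 3188 kg/m³, cost = 63.20 $/kg
  alumina ceramic: E = 379.3 GPa, ρ = 3840 kg/m³, cost = 19.62 $/kg
  maraging steel: E = 187.5 GPa, ρ = 8037 kg/m³, cost = 33.10 $/kg
  silicon carbide: E = 448.8 GPa, ρ = 3108 kg/m³, cost = 39.10 $/kg
  gray cast iron: M = 18.1 MN·m per $
  aluminum alloy: M = 7.11 MN·m per $
  alumina ceramic: M = 5.03 MN·m per $
  silicon carbide: M = 3.69 MN·m per $
  brass: M = 1.78 MN·m per $
  silicon nitride: M = 1.57 MN·m per $
  maraging steel: M = 0.705 MN·m per $
Gray cast iron has the largest M.

gray cast iron, M = 18.1 MN·m per $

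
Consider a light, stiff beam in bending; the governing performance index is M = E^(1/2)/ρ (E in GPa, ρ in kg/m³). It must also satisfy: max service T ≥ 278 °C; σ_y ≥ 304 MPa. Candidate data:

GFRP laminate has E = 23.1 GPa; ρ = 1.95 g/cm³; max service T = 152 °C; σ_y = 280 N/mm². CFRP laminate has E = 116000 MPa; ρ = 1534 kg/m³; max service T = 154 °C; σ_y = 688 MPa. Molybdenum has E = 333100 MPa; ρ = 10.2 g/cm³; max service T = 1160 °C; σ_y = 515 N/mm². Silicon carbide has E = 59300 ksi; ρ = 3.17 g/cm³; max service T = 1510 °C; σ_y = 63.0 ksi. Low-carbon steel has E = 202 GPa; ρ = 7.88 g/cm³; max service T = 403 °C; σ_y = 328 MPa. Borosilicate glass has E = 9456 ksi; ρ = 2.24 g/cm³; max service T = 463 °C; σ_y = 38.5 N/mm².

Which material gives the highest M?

Screen on constraints: max service T ≥ 278 °C; σ_y ≥ 304 MPa. Survivors: molybdenum, silicon carbide, low-carbon steel.
After converting to SI:
  molybdenum: E = 333.1 GPa, ρ = 10200 kg/m³
  silicon carbide: E = 408.9 GPa, ρ = 3170 kg/m³
  low-carbon steel: E = 202.0 GPa, ρ = 7880 kg/m³
  silicon carbide: M = 6.38×10⁻³
  low-carbon steel: M = 1.80×10⁻³
  molybdenum: M = 1.79×10⁻³
Silicon carbide has the largest M.

silicon carbide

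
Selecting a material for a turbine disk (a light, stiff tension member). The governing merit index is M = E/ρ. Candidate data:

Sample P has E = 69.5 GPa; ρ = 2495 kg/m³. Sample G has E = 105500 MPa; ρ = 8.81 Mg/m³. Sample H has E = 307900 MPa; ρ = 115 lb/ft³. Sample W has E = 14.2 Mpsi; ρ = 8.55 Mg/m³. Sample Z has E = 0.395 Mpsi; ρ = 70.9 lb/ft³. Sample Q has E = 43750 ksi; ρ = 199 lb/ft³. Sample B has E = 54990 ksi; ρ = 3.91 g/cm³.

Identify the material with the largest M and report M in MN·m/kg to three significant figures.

sample H, M = 167 MN·m/kg

After converting to SI:
  sample P: E = 69.50 GPa, ρ = 2495 kg/m³
  sample G: E = 105.5 GPa, ρ = 8810 kg/m³
  sample H: E = 307.9 GPa, ρ = 1842 kg/m³
  sample W: E = 97.91 GPa, ρ = 8550 kg/m³
  sample Z: E = 2.723 GPa, ρ = 1136 kg/m³
  sample Q: E = 301.6 GPa, ρ = 3188 kg/m³
  sample B: E = 379.1 GPa, ρ = 3910 kg/m³
  sample H: M = 167 MN·m/kg
  sample B: M = 97.0 MN·m/kg
  sample Q: M = 94.6 MN·m/kg
  sample P: M = 27.9 MN·m/kg
  sample G: M = 12.0 MN·m/kg
  sample W: M = 11.5 MN·m/kg
  sample Z: M = 2.40 MN·m/kg
Sample H ranks first.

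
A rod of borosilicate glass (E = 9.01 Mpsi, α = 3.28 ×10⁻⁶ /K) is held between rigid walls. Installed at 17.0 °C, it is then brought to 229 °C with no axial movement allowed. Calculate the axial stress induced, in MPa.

43.2 MPa

E = 9.01 Mpsi = 62.12 GPa.
ΔT = 212.0 K. Constrained thermal stress σ = E·α·ΔT = 62.12×10³ MPa × 3.28×10⁻⁶ × 212.0 = 43.2 MPa (compressive).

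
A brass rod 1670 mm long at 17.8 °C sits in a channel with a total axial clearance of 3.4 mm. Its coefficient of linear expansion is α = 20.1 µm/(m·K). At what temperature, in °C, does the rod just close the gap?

α·L₀·ΔT = 3.4 mm ⇒ ΔT = 3.4 / (20.1×10⁻⁶ × 1670.0) = 101.3 K.
T = 17.8 + 101.3 = 119.1 °C.

119 °C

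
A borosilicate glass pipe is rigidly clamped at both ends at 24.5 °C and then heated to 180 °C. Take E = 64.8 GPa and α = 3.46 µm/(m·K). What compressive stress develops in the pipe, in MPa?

ΔT = 155.5 K. Constrained thermal stress σ = E·α·ΔT = 64.80×10³ MPa × 3.46×10⁻⁶ × 155.5 = 34.9 MPa (compressive).

34.9 MPa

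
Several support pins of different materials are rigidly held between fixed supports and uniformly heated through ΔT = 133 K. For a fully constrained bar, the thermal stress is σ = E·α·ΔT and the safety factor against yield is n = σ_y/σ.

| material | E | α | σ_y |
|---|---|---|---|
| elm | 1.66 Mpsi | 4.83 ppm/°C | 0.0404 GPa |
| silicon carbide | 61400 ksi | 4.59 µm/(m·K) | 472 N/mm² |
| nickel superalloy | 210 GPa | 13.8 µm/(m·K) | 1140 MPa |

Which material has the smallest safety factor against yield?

silicon carbide

With everything in SI (GPa, ×10⁻⁶/K, MPa):
  elm: E = 11.45, α = 4.83, σ_y = 40.40 → σ = 7.35 MPa, n = 5.49
  silicon carbide: E = 423.3, α = 4.59, σ_y = 472.0 → σ = 258 MPa, n = 1.83
  nickel superalloy: E = 210.0, α = 13.8, σ_y = 1140 → σ = 385 MPa, n = 2.96
Smallest n: silicon carbide with n = 1.83.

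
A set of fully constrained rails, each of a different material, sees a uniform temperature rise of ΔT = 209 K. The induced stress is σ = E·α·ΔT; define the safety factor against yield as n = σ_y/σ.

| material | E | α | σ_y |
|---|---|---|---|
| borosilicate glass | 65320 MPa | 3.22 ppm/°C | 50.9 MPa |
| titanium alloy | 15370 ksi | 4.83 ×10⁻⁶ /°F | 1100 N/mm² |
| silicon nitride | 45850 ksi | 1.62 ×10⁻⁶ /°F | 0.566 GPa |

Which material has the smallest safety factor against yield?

borosilicate glass

Per material, after unit conversion:
  borosilicate glass: E = 65.32, α = 3.22, σ_y = 50.90 → σ = 44.0 MPa, n = 1.16
  titanium alloy: E = 106.0, α = 8.69, σ_y = 1100 → σ = 193 MPa, n = 5.71
  silicon nitride: E = 316.1, α = 2.92, σ_y = 566.0 → σ = 193 MPa, n = 2.94
Smallest n: borosilicate glass with n = 1.16.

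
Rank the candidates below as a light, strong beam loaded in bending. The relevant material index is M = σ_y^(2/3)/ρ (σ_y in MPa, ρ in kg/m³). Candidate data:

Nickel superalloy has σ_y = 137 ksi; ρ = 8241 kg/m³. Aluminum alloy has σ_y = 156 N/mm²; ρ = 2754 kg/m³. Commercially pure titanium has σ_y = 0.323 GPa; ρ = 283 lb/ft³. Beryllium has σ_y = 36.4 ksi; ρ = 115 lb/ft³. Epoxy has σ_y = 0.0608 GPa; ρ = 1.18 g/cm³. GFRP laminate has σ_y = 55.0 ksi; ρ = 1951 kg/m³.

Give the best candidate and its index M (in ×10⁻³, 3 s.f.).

After converting to SI:
  nickel superalloy: σ_y = 944.6 MPa, ρ = 8241 kg/m³
  aluminum alloy: σ_y = 156.0 MPa, ρ = 2754 kg/m³
  commercially pure titanium: σ_y = 323.0 MPa, ρ = 4533 kg/m³
  beryllium: σ_y = 251.0 MPa, ρ = 1842 kg/m³
  epoxy: σ_y = 60.80 MPa, ρ = 1180 kg/m³
  GFRP laminate: σ_y = 379.2 MPa, ρ = 1951 kg/m³
  GFRP laminate: M = 26.9×10⁻³
  beryllium: M = 21.6×10⁻³
  epoxy: M = 13.1×10⁻³
  nickel superalloy: M = 11.7×10⁻³
  aluminum alloy: M = 10.5×10⁻³
  commercially pure titanium: M = 10.4×10⁻³
Highest index: GFRP laminate.

GFRP laminate, M = 26.9×10⁻³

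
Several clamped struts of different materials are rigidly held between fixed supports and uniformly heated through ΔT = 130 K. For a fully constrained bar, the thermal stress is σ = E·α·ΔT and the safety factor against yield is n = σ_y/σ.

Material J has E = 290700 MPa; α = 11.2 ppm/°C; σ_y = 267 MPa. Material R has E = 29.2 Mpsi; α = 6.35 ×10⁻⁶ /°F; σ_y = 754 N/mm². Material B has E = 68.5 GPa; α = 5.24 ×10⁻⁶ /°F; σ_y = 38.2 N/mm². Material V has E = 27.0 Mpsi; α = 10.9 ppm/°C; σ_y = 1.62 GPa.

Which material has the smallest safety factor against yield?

With everything in SI (GPa, ×10⁻⁶/K, MPa):
  material J: E = 290.7, α = 11.2, σ_y = 267.0 → σ = 423 MPa, n = 0.631
  material R: E = 201.3, α = 11.4, σ_y = 754.0 → σ = 299 MPa, n = 2.52
  material B: E = 68.50, α = 9.43, σ_y = 38.20 → σ = 84.0 MPa, n = 0.455
  material V: E = 186.2, α = 10.9, σ_y = 1620 → σ = 264 MPa, n = 6.14
Smallest n: material B with n = 0.455.

material B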